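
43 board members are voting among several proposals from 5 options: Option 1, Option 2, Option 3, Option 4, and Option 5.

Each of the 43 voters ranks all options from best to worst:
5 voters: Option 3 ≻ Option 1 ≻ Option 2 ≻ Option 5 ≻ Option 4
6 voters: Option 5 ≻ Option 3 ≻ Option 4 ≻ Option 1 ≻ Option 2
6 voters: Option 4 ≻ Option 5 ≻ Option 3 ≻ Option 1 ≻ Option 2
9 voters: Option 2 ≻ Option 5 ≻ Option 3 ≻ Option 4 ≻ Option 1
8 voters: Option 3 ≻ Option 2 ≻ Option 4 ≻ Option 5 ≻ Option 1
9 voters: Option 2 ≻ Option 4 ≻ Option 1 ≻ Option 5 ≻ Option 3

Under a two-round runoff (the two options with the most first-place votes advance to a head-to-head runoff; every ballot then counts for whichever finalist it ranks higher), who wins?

Option 3

Round 1 first-place votes: Option 1 0, Option 2 18, Option 3 13, Option 4 6, Option 5 6. Option 2 and Option 3 advance.
Runoff: Option 2 is ranked above Option 3 on 18 ballots, Option 3 above Option 2 on 25.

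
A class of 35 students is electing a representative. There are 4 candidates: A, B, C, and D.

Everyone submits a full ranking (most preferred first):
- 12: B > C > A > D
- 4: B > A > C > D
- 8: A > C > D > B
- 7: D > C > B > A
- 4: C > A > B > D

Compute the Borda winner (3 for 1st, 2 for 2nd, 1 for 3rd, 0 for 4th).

A: 12×1 + 4×2 + 8×3 + 7×0 + 4×2 = 52
B: 12×3 + 4×3 + 8×0 + 7×1 + 4×1 = 59
C: 12×2 + 4×1 + 8×2 + 7×2 + 4×3 = 70
D: 12×0 + 4×0 + 8×1 + 7×3 + 4×0 = 29

C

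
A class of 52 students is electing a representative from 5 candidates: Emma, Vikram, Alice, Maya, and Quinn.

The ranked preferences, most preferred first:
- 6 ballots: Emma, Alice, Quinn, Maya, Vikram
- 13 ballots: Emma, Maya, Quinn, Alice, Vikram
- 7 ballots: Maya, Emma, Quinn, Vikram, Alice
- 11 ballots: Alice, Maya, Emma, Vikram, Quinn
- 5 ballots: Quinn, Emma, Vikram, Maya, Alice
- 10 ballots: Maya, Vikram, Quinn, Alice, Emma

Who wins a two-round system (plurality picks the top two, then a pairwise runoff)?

Round 1 first-place votes: Emma 19, Vikram 0, Alice 11, Maya 17, Quinn 5. Emma and Maya advance.
Runoff: Emma is ranked above Maya on 24 ballots, Maya above Emma on 28.

Maya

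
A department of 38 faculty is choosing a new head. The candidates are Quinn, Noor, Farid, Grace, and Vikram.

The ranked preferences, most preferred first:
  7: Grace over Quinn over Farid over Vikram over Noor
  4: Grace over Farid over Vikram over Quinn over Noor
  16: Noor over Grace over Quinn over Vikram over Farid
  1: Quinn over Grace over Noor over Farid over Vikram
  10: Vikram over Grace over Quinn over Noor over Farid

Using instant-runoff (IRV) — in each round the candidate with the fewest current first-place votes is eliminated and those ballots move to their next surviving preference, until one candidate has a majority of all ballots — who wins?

Round 1: Quinn 1, Noor 16, Farid 0, Grace 11, Vikram 10. Farid eliminated.
Round 2: Quinn 1, Noor 16, Grace 11, Vikram 10. Quinn eliminated.
Round 3: Noor 16, Grace 12, Vikram 10. Vikram eliminated.
Round 4: Noor 16, Grace 22. Grace has a majority (≥20).

Grace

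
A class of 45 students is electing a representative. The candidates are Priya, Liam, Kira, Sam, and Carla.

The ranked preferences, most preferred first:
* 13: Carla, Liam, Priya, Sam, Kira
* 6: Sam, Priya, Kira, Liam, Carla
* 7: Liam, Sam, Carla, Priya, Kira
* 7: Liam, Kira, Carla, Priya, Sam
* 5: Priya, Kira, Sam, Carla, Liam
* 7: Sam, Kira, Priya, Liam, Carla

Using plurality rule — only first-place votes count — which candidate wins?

First-place votes: Priya 5, Liam 14, Kira 0, Sam 13, Carla 13.

Liam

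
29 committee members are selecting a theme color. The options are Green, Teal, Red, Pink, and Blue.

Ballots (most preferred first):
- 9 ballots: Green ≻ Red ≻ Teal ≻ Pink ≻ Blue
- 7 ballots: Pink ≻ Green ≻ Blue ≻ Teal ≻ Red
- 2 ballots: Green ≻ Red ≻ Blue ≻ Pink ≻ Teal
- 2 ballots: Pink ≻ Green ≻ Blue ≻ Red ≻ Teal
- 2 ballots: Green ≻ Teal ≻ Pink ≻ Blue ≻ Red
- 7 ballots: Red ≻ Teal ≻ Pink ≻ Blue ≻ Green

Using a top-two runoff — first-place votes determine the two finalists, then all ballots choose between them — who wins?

Round 1 first-place votes: Green 13, Teal 0, Red 7, Pink 9, Blue 0. Green and Pink advance.
Runoff: Green is ranked above Pink on 13 ballots, Pink above Green on 16.

Pink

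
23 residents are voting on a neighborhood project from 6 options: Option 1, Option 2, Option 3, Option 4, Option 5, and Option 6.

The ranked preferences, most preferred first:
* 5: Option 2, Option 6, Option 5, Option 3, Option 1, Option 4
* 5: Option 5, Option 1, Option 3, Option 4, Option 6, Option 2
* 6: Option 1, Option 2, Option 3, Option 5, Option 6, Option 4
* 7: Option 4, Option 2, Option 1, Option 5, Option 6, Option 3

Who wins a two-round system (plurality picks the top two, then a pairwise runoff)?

Round 1 first-place votes: Option 1 6, Option 2 5, Option 3 0, Option 4 7, Option 5 5, Option 6 0. Option 4 and Option 1 advance.
Runoff: Option 4 is ranked above Option 1 on 7 ballots, Option 1 above Option 4 on 16.

Option 1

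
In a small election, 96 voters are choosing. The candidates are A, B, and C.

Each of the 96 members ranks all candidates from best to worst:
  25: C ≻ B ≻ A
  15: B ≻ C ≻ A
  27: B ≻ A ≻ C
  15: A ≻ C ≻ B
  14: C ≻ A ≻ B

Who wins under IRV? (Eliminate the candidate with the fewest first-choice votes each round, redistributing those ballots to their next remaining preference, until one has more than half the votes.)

Round 1: A 15, B 42, C 39. A eliminated.
Round 2: B 42, C 54. C has a majority (≥49).

C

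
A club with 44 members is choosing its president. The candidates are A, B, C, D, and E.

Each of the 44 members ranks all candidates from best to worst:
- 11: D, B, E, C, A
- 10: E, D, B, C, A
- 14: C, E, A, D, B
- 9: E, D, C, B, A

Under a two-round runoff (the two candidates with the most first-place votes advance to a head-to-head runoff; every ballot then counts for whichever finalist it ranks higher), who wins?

Round 1 first-place votes: A 0, B 0, C 14, D 11, E 19. E and C advance.
Runoff: E is ranked above C on 30 ballots, C above E on 14.

E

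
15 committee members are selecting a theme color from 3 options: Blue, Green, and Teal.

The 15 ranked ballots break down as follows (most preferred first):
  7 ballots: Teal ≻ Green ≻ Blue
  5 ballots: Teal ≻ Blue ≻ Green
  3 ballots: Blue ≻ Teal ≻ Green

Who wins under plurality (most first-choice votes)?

First-place votes: Blue 3, Green 0, Teal 12.

Teal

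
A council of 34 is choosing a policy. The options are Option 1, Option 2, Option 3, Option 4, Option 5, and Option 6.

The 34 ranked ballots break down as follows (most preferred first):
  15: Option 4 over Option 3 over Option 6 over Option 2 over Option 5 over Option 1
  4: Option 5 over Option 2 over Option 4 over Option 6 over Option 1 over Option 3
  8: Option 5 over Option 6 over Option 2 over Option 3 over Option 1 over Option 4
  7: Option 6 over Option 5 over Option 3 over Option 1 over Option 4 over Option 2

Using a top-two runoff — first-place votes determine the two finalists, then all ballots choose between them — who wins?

Round 1 first-place votes: Option 1 0, Option 2 0, Option 3 0, Option 4 15, Option 5 12, Option 6 7. Option 4 and Option 5 advance.
Runoff: Option 4 is ranked above Option 5 on 15 ballots, Option 5 above Option 4 on 19.

Option 5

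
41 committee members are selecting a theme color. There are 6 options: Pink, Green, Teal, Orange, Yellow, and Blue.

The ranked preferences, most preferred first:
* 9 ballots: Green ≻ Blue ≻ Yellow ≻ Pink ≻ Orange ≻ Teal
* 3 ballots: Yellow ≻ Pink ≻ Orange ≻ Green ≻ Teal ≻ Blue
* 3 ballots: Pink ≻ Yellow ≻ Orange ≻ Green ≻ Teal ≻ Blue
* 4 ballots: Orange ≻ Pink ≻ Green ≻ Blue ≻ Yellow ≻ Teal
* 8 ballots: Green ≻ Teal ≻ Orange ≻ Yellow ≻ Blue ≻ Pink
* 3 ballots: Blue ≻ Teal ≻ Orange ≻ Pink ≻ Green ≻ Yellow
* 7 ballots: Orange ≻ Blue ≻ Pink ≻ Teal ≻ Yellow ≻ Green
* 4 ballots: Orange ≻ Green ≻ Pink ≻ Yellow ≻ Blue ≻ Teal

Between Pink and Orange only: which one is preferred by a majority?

Orange

Pink is ranked above Orange on 15 ballots; Orange above Pink on 26.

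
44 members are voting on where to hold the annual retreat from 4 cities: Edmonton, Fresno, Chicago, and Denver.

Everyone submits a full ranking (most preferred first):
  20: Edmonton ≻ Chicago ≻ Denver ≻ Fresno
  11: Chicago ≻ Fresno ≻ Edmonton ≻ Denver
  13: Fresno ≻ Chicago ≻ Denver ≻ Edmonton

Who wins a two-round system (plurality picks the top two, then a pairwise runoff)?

Fresno

Round 1 first-place votes: Edmonton 20, Fresno 13, Chicago 11, Denver 0. Edmonton and Fresno advance.
Runoff: Edmonton is ranked above Fresno on 20 ballots, Fresno above Edmonton on 24.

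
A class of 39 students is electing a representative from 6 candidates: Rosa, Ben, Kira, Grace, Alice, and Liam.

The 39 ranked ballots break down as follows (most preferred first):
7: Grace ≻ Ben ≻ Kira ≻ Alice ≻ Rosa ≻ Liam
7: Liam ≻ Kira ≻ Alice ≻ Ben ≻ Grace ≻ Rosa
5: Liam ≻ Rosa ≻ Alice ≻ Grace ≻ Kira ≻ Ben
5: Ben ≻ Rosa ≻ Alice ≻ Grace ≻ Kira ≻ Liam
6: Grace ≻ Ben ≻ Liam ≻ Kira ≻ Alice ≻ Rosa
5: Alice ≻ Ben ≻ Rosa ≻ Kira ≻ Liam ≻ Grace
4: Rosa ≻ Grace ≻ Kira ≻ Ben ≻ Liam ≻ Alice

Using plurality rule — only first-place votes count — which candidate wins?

First-place votes: Rosa 4, Ben 5, Kira 0, Grace 13, Alice 5, Liam 12.

Grace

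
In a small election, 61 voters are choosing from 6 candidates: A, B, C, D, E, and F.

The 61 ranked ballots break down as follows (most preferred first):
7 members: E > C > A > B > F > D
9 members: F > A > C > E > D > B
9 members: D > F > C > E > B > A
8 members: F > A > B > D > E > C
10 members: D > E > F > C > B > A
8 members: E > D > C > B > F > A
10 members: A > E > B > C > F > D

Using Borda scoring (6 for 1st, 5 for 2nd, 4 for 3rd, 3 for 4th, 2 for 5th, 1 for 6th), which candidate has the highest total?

A: 7×4 + 9×5 + 9×1 + 8×5 + 10×1 + 8×1 + 10×6 = 200
B: 7×3 + 9×1 + 9×2 + 8×4 + 10×2 + 8×3 + 10×4 = 164
C: 7×5 + 9×4 + 9×4 + 8×1 + 10×3 + 8×4 + 10×3 = 207
D: 7×1 + 9×2 + 9×6 + 8×3 + 10×6 + 8×5 + 10×1 = 213
E: 7×6 + 9×3 + 9×3 + 8×2 + 10×5 + 8×6 + 10×5 = 260
F: 7×2 + 9×6 + 9×5 + 8×6 + 10×4 + 8×2 + 10×2 = 237

E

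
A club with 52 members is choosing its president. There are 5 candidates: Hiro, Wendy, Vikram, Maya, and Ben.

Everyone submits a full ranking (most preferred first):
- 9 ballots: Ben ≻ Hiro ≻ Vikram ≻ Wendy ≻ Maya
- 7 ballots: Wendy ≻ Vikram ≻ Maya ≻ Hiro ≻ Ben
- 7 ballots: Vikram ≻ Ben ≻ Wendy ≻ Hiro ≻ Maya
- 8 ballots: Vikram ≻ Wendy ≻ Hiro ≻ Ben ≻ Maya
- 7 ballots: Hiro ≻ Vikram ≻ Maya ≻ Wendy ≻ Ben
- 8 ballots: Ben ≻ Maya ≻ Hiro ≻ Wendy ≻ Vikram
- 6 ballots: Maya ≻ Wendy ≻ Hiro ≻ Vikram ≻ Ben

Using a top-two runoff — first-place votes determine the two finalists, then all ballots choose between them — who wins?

Vikram

Round 1 first-place votes: Hiro 7, Wendy 7, Vikram 15, Maya 6, Ben 17. Ben and Vikram advance.
Runoff: Ben is ranked above Vikram on 17 ballots, Vikram above Ben on 35.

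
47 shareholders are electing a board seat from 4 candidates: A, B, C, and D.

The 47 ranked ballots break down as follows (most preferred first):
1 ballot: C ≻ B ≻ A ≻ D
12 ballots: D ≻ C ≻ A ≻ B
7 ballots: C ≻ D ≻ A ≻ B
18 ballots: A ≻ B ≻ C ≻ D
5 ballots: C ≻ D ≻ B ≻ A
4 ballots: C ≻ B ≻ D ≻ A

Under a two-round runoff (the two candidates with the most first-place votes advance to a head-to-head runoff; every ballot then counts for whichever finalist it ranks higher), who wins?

C

Round 1 first-place votes: A 18, B 0, C 17, D 12. A and C advance.
Runoff: A is ranked above C on 18 ballots, C above A on 29.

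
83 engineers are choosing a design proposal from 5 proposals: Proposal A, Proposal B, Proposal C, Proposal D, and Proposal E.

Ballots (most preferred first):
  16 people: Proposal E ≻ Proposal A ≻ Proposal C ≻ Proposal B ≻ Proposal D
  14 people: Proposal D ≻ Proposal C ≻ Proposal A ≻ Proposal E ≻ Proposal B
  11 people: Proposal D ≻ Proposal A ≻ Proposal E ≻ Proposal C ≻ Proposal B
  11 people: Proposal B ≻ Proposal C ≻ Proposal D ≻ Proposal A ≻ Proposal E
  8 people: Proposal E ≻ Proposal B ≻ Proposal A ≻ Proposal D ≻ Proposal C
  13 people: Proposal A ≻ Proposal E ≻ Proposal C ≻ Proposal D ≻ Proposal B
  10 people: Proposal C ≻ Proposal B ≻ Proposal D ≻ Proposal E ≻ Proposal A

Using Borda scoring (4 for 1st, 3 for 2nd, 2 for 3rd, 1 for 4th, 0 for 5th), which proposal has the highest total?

Proposal A: 16×3 + 14×2 + 11×3 + 11×1 + 8×2 + 13×4 + 10×0 = 188
Proposal B: 16×1 + 14×0 + 11×0 + 11×4 + 8×3 + 13×0 + 10×3 = 114
Proposal C: 16×2 + 14×3 + 11×1 + 11×3 + 8×0 + 13×2 + 10×4 = 184
Proposal D: 16×0 + 14×4 + 11×4 + 11×2 + 8×1 + 13×1 + 10×2 = 163
Proposal E: 16×4 + 14×1 + 11×2 + 11×0 + 8×4 + 13×3 + 10×1 = 181

Proposal A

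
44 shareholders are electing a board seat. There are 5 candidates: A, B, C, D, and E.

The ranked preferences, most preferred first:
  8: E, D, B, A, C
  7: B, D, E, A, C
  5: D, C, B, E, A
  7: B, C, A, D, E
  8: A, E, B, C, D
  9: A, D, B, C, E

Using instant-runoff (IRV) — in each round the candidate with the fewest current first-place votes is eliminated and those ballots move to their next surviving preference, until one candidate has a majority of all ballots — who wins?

Round 1: A 17, B 14, C 0, D 5, E 8. C eliminated.
Round 2: A 17, B 14, D 5, E 8. D eliminated.
Round 3: A 17, B 19, E 8. E eliminated.
Round 4: A 17, B 27. B has a majority (≥23).

B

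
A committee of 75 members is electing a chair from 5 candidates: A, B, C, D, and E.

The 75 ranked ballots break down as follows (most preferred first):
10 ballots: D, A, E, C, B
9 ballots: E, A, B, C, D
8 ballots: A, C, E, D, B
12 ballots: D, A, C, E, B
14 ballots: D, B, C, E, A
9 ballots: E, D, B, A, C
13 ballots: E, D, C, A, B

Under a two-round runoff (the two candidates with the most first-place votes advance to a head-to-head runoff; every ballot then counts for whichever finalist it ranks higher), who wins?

Round 1 first-place votes: A 8, B 0, C 0, D 36, E 31. D and E advance.
Runoff: D is ranked above E on 36 ballots, E above D on 39.

E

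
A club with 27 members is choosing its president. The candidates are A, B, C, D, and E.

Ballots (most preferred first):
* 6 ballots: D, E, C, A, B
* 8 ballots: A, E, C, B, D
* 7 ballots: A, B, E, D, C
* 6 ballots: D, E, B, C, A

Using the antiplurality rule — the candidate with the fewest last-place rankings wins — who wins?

E

Last-place votes: A 6, B 6, C 7, D 8, E 0.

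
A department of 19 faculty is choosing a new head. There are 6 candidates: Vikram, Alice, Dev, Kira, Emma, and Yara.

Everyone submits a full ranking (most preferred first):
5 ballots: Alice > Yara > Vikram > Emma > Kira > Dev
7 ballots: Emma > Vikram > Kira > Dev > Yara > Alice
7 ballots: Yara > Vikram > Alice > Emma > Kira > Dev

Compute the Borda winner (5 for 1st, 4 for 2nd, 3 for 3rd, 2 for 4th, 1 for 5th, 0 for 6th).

Vikram: 5×3 + 7×4 + 7×4 = 71
Alice: 5×5 + 7×0 + 7×3 = 46
Dev: 5×0 + 7×2 + 7×0 = 14
Kira: 5×1 + 7×3 + 7×1 = 33
Emma: 5×2 + 7×5 + 7×2 = 59
Yara: 5×4 + 7×1 + 7×5 = 62

Vikram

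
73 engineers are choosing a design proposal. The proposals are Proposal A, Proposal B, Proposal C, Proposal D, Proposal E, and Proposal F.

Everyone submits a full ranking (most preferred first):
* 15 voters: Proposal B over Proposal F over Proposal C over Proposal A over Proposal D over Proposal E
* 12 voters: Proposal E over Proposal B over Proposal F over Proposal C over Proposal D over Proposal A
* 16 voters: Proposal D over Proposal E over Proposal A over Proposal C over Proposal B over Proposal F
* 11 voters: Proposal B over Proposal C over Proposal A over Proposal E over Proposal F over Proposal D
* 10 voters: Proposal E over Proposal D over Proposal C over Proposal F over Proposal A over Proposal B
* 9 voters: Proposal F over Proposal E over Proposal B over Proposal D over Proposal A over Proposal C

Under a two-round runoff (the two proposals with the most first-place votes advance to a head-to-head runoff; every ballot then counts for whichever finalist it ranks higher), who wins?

Proposal E

Round 1 first-place votes: Proposal A 0, Proposal B 26, Proposal C 0, Proposal D 16, Proposal E 22, Proposal F 9. Proposal B and Proposal E advance.
Runoff: Proposal B is ranked above Proposal E on 26 ballots, Proposal E above Proposal B on 47.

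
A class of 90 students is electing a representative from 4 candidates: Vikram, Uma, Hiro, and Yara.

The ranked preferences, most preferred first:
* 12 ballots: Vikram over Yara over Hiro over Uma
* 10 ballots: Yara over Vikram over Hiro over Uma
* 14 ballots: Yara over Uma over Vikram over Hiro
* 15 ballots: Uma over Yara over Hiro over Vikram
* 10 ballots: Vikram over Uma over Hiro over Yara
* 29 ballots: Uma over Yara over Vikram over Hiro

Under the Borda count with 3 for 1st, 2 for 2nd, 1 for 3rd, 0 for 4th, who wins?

Yara

Vikram: 12×3 + 10×2 + 14×1 + 15×0 + 10×3 + 29×1 = 129
Uma: 12×0 + 10×0 + 14×2 + 15×3 + 10×2 + 29×3 = 180
Hiro: 12×1 + 10×1 + 14×0 + 15×1 + 10×1 + 29×0 = 47
Yara: 12×2 + 10×3 + 14×3 + 15×2 + 10×0 + 29×2 = 184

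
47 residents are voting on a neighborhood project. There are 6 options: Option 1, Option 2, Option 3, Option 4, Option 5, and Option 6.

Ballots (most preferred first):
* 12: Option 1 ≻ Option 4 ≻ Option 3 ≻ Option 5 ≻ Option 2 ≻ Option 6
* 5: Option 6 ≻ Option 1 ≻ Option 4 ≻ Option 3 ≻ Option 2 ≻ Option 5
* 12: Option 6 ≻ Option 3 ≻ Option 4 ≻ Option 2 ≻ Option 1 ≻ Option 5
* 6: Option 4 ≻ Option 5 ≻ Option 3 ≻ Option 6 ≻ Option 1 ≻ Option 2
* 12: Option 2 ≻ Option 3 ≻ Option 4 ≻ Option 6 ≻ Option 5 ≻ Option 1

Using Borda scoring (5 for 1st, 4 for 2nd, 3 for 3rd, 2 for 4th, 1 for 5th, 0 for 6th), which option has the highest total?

Option 4

Option 1: 12×5 + 5×4 + 12×1 + 6×1 + 12×0 = 98
Option 2: 12×1 + 5×1 + 12×2 + 6×0 + 12×5 = 101
Option 3: 12×3 + 5×2 + 12×4 + 6×3 + 12×4 = 160
Option 4: 12×4 + 5×3 + 12×3 + 6×5 + 12×3 = 165
Option 5: 12×2 + 5×0 + 12×0 + 6×4 + 12×1 = 60
Option 6: 12×0 + 5×5 + 12×5 + 6×2 + 12×2 = 121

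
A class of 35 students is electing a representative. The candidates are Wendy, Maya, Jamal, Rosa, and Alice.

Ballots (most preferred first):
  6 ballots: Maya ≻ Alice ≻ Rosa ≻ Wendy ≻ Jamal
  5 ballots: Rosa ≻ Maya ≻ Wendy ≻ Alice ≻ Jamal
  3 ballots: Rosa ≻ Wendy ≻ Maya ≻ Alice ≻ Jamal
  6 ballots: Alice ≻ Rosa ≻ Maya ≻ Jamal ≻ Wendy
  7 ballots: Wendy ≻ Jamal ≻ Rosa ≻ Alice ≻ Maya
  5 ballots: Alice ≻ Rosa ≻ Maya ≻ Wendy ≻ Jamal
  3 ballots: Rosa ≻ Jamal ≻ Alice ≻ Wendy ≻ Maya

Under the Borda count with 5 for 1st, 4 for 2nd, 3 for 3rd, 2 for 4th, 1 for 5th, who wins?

Rosa

Wendy: 6×2 + 5×3 + 3×4 + 6×1 + 7×5 + 5×2 + 3×2 = 96
Maya: 6×5 + 5×4 + 3×3 + 6×3 + 7×1 + 5×3 + 3×1 = 102
Jamal: 6×1 + 5×1 + 3×1 + 6×2 + 7×4 + 5×1 + 3×4 = 71
Rosa: 6×3 + 5×5 + 3×5 + 6×4 + 7×3 + 5×4 + 3×5 = 138
Alice: 6×4 + 5×2 + 3×2 + 6×5 + 7×2 + 5×5 + 3×3 = 118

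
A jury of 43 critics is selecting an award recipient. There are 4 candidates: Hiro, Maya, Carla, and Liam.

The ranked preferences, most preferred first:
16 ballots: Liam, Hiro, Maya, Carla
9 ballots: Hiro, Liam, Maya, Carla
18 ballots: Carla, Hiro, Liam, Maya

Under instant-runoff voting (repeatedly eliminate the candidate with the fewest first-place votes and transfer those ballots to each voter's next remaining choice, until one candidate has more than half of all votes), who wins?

Round 1: Hiro 9, Maya 0, Carla 18, Liam 16. Maya eliminated.
Round 2: Hiro 9, Carla 18, Liam 16. Hiro eliminated.
Round 3: Carla 18, Liam 25. Liam has a majority (≥22).

Liam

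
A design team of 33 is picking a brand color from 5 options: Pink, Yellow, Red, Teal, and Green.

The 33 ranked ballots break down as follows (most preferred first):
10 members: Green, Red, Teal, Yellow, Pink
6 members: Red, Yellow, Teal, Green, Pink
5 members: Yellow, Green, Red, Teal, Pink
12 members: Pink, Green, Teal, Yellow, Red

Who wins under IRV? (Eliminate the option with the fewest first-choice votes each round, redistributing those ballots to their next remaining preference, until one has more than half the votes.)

Green

Round 1: Pink 12, Yellow 5, Red 6, Teal 0, Green 10. Teal eliminated.
Round 2: Pink 12, Yellow 5, Red 6, Green 10. Yellow eliminated.
Round 3: Pink 12, Red 6, Green 15. Red eliminated.
Round 4: Pink 12, Green 21. Green has a majority (≥17).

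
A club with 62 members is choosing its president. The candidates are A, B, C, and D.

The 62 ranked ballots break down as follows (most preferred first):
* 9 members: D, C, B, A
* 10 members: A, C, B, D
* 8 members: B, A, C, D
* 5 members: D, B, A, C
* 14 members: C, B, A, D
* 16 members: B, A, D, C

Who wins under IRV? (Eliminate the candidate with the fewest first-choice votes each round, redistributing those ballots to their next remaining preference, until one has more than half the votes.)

Round 1: A 10, B 24, C 14, D 14. A eliminated.
Round 2: B 24, C 24, D 14. D eliminated.
Round 3: B 29, C 33. C has a majority (≥32).

C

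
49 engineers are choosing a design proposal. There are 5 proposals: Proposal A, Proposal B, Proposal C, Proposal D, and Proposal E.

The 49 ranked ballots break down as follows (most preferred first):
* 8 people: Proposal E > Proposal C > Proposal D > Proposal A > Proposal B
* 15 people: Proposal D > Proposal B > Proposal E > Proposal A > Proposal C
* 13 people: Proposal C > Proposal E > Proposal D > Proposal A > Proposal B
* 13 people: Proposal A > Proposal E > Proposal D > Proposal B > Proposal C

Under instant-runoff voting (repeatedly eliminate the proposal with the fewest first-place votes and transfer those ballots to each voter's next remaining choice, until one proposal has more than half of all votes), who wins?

Proposal D

Round 1: Proposal A 13, Proposal B 0, Proposal C 13, Proposal D 15, Proposal E 8. Proposal B eliminated.
Round 2: Proposal A 13, Proposal C 13, Proposal D 15, Proposal E 8. Proposal E eliminated.
Round 3: Proposal A 13, Proposal C 21, Proposal D 15. Proposal A eliminated.
Round 4: Proposal C 21, Proposal D 28. Proposal D has a majority (≥25).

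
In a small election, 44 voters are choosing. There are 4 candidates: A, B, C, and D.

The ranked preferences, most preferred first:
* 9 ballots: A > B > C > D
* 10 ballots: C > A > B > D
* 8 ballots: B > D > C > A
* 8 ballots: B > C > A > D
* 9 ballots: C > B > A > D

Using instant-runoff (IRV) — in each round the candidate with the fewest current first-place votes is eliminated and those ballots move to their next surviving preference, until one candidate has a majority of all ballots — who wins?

B

Round 1: A 9, B 16, C 19, D 0. D eliminated.
Round 2: A 9, B 16, C 19. A eliminated.
Round 3: B 25, C 19. B has a majority (≥23).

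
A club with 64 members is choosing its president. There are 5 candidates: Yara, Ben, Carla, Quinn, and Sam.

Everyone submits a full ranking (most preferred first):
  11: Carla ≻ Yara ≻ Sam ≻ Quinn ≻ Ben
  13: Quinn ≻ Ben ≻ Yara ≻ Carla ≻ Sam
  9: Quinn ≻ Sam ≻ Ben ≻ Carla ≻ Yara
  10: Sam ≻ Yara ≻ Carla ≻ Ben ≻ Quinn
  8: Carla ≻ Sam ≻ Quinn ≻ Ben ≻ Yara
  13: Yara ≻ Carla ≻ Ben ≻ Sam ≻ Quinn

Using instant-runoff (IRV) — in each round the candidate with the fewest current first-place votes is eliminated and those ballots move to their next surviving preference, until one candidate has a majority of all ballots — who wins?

Yara

Round 1: Yara 13, Ben 0, Carla 19, Quinn 22, Sam 10. Ben eliminated.
Round 2: Yara 13, Carla 19, Quinn 22, Sam 10. Sam eliminated.
Round 3: Yara 23, Carla 19, Quinn 22. Carla eliminated.
Round 4: Yara 34, Quinn 30. Yara has a majority (≥33).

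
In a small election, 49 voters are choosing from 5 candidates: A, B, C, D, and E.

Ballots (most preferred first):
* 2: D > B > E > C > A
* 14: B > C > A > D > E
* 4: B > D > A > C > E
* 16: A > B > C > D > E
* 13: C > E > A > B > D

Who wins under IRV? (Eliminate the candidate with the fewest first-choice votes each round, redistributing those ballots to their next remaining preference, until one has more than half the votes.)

Round 1: A 16, B 18, C 13, D 2, E 0. E eliminated.
Round 2: A 16, B 18, C 13, D 2. D eliminated.
Round 3: A 16, B 20, C 13. C eliminated.
Round 4: A 29, B 20. A has a majority (≥25).

A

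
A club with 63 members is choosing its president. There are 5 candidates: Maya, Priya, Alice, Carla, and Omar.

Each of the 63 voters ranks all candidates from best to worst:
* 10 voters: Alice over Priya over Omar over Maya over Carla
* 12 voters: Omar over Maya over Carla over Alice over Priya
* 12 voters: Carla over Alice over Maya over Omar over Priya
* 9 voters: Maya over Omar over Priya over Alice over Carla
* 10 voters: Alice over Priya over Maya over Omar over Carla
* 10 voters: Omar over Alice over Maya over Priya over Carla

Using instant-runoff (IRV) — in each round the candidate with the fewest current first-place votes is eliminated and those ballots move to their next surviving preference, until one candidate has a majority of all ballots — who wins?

Alice

Round 1: Maya 9, Priya 0, Alice 20, Carla 12, Omar 22. Priya eliminated.
Round 2: Maya 9, Alice 20, Carla 12, Omar 22. Maya eliminated.
Round 3: Alice 20, Carla 12, Omar 31. Carla eliminated.
Round 4: Alice 32, Omar 31. Alice has a majority (≥32).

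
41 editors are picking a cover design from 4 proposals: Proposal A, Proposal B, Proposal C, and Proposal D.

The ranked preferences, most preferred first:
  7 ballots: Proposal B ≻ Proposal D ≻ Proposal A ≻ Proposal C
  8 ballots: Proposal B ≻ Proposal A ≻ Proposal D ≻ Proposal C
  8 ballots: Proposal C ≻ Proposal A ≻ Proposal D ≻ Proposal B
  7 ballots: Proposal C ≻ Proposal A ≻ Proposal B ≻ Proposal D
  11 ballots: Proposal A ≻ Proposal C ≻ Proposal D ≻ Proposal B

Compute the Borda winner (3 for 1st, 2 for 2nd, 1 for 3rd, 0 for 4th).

Proposal A: 7×1 + 8×2 + 8×2 + 7×2 + 11×3 = 86
Proposal B: 7×3 + 8×3 + 8×0 + 7×1 + 11×0 = 52
Proposal C: 7×0 + 8×0 + 8×3 + 7×3 + 11×2 = 67
Proposal D: 7×2 + 8×1 + 8×1 + 7×0 + 11×1 = 41

Proposal A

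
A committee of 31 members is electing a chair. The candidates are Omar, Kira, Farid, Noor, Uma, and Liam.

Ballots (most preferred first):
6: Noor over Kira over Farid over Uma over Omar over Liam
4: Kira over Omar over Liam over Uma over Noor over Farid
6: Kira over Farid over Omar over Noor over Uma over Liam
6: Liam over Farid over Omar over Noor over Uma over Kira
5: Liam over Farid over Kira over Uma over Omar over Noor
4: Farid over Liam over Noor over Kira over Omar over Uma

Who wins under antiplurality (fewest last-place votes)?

Omar

Last-place votes: Omar 0, Kira 6, Farid 4, Noor 5, Uma 4, Liam 12.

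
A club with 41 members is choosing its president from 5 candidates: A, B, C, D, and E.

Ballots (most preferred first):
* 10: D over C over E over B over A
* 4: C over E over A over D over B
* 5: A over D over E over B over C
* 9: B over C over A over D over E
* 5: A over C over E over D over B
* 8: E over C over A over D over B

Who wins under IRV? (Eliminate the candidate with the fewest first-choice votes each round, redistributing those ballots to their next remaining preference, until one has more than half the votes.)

E

Round 1: A 10, B 9, C 4, D 10, E 8. C eliminated.
Round 2: A 10, B 9, D 10, E 12. B eliminated.
Round 3: A 19, D 10, E 12. D eliminated.
Round 4: A 19, E 22. E has a majority (≥21).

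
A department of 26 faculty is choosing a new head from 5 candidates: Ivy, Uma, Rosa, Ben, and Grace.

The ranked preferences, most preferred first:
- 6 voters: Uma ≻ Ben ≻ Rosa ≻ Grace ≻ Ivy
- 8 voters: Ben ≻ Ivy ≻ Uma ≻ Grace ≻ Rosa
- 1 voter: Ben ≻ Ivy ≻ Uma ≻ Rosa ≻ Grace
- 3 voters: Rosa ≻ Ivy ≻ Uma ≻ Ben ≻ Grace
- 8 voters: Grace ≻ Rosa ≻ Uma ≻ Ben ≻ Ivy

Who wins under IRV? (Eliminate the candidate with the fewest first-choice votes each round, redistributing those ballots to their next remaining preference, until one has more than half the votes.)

Uma

Round 1: Ivy 0, Uma 6, Rosa 3, Ben 9, Grace 8. Ivy eliminated.
Round 2: Uma 6, Rosa 3, Ben 9, Grace 8. Rosa eliminated.
Round 3: Uma 9, Ben 9, Grace 8. Grace eliminated.
Round 4: Uma 17, Ben 9. Uma has a majority (≥14).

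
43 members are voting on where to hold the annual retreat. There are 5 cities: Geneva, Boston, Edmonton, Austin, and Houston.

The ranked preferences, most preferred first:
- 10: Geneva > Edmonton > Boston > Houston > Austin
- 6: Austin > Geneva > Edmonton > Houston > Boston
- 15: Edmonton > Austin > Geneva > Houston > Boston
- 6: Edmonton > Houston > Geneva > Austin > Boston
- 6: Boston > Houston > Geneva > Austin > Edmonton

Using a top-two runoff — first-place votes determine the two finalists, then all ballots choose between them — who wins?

Round 1 first-place votes: Geneva 10, Boston 6, Edmonton 21, Austin 6, Houston 0. Edmonton and Geneva advance.
Runoff: Edmonton is ranked above Geneva on 21 ballots, Geneva above Edmonton on 22.

Geneva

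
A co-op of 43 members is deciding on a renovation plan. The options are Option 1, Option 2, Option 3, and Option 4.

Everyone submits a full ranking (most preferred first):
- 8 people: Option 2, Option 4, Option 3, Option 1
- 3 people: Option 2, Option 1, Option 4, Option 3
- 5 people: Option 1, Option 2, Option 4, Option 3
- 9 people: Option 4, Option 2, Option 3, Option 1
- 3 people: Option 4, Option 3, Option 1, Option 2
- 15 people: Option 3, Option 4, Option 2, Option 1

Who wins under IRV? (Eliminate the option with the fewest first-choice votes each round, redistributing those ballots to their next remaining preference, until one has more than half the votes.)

Option 2

Round 1: Option 1 5, Option 2 11, Option 3 15, Option 4 12. Option 1 eliminated.
Round 2: Option 2 16, Option 3 15, Option 4 12. Option 4 eliminated.
Round 3: Option 2 25, Option 3 18. Option 2 has a majority (≥22).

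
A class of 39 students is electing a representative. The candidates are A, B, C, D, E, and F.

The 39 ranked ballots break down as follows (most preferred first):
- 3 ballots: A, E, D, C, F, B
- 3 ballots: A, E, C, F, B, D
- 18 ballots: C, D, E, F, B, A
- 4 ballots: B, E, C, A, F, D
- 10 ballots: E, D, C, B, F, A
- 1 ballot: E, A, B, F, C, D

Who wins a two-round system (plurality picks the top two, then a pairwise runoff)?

E

Round 1 first-place votes: A 6, B 4, C 18, D 0, E 11, F 0. C and E advance.
Runoff: C is ranked above E on 18 ballots, E above C on 21.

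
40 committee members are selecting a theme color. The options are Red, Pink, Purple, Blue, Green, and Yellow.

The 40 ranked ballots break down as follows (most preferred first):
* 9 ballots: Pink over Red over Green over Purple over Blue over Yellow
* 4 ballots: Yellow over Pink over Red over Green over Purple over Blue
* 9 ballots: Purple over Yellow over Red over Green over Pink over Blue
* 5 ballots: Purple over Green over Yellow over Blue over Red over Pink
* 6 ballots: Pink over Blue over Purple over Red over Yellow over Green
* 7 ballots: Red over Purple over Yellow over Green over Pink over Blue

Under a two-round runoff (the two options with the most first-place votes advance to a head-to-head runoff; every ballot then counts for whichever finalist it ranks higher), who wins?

Purple

Round 1 first-place votes: Red 7, Pink 15, Purple 14, Blue 0, Green 0, Yellow 4. Pink and Purple advance.
Runoff: Pink is ranked above Purple on 19 ballots, Purple above Pink on 21.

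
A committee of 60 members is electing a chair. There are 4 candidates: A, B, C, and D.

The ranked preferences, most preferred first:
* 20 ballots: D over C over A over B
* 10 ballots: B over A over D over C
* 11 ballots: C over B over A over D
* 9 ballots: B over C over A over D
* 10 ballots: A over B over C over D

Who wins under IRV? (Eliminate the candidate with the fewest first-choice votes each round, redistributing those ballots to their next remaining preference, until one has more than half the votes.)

Round 1: A 10, B 19, C 11, D 20. A eliminated.
Round 2: B 29, C 11, D 20. C eliminated.
Round 3: B 40, D 20. B has a majority (≥31).

B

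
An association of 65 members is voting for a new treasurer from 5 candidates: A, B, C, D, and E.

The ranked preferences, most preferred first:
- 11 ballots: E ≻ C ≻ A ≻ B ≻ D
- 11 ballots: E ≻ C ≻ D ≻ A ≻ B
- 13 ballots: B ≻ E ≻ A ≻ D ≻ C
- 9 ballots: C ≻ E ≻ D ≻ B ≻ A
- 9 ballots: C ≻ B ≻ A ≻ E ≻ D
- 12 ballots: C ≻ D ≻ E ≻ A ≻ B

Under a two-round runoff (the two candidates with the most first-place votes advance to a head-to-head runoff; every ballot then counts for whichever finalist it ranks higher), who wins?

Round 1 first-place votes: A 0, B 13, C 30, D 0, E 22. C and E advance.
Runoff: C is ranked above E on 30 ballots, E above C on 35.

E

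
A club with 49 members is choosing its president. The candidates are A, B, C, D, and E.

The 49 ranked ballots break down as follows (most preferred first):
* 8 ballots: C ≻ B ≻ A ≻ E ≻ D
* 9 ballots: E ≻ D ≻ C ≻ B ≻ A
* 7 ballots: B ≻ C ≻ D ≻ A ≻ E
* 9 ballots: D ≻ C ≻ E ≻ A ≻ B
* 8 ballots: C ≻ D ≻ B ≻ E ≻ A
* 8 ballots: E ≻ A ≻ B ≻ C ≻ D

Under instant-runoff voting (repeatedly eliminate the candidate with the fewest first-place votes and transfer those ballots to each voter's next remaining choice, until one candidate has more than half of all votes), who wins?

Round 1: A 0, B 7, C 16, D 9, E 17. A eliminated.
Round 2: B 7, C 16, D 9, E 17. B eliminated.
Round 3: C 23, D 9, E 17. D eliminated.
Round 4: C 32, E 17. C has a majority (≥25).

C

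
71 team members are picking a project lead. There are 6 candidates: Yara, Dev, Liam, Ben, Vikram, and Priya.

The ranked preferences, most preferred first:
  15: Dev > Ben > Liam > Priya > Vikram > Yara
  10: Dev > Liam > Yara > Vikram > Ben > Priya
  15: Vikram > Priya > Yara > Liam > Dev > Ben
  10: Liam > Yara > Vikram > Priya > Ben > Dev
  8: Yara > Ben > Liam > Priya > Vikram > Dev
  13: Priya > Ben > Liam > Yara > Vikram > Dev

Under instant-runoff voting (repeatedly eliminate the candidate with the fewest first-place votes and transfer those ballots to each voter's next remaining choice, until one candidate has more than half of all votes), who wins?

Liam

Round 1: Yara 8, Dev 25, Liam 10, Ben 0, Vikram 15, Priya 13. Ben eliminated.
Round 2: Yara 8, Dev 25, Liam 10, Vikram 15, Priya 13. Yara eliminated.
Round 3: Dev 25, Liam 18, Vikram 15, Priya 13. Priya eliminated.
Round 4: Dev 25, Liam 31, Vikram 15. Vikram eliminated.
Round 5: Dev 25, Liam 46. Liam has a majority (≥36).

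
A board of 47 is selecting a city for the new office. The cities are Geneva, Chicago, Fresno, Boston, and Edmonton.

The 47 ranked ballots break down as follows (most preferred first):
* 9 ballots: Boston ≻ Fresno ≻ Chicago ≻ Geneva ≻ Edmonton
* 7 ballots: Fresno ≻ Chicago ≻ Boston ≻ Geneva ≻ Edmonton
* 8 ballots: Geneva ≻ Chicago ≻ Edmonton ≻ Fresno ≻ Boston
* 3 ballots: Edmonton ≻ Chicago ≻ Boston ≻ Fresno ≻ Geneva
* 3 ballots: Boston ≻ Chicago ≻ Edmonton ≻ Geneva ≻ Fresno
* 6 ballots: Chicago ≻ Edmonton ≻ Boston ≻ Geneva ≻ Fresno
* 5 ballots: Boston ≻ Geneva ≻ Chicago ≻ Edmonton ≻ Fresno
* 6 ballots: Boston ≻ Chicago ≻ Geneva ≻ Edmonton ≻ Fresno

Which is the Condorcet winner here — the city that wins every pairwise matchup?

Chicago

Chicago vs Geneva: 34–13
Chicago vs Fresno: 31–16
Chicago vs Boston: 24–23
Chicago vs Edmonton: 44–3
Chicago beats every other city.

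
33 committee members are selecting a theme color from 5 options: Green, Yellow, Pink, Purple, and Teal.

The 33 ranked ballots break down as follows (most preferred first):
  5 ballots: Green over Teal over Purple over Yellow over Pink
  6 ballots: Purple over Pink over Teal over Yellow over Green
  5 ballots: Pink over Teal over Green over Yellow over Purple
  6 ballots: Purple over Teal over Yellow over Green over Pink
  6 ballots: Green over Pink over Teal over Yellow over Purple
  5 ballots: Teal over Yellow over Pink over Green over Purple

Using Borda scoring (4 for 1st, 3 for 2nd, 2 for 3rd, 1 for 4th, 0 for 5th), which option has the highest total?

Green: 5×4 + 6×0 + 5×2 + 6×1 + 6×4 + 5×1 = 65
Yellow: 5×1 + 6×1 + 5×1 + 6×2 + 6×1 + 5×3 = 49
Pink: 5×0 + 6×3 + 5×4 + 6×0 + 6×3 + 5×2 = 66
Purple: 5×2 + 6×4 + 5×0 + 6×4 + 6×0 + 5×0 = 58
Teal: 5×3 + 6×2 + 5×3 + 6×3 + 6×2 + 5×4 = 92

Teal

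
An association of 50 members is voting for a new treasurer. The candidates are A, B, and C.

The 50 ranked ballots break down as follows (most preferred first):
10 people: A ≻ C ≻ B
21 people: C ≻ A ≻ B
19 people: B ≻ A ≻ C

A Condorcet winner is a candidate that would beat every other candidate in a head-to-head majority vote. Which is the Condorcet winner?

A vs B: 31–19
A vs C: 29–21
A beats every other candidate.

A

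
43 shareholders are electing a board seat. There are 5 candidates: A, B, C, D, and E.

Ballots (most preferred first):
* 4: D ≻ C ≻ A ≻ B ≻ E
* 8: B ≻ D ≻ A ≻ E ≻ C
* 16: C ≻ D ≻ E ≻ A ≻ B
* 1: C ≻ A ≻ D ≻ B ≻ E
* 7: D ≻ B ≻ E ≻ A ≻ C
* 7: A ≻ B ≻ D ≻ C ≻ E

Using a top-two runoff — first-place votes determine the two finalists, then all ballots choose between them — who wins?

D

Round 1 first-place votes: A 7, B 8, C 17, D 11, E 0. C and D advance.
Runoff: C is ranked above D on 17 ballots, D above C on 26.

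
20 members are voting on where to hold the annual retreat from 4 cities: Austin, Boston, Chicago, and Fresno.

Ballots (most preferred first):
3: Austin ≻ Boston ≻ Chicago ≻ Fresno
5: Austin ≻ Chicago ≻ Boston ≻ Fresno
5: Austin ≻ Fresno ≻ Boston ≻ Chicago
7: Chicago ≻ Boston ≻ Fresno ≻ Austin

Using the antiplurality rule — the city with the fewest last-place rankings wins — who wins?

Boston

Last-place votes: Austin 7, Boston 0, Chicago 5, Fresno 8.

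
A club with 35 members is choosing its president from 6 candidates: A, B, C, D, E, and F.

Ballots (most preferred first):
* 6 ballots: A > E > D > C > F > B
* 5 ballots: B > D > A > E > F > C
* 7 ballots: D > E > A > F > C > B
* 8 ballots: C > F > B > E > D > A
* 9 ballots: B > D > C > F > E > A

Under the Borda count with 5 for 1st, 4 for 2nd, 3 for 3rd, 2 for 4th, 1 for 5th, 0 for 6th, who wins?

D

A: 6×5 + 5×3 + 7×3 + 8×0 + 9×0 = 66
B: 6×0 + 5×5 + 7×0 + 8×3 + 9×5 = 94
C: 6×2 + 5×0 + 7×1 + 8×5 + 9×3 = 86
D: 6×3 + 5×4 + 7×5 + 8×1 + 9×4 = 117
E: 6×4 + 5×2 + 7×4 + 8×2 + 9×1 = 87
F: 6×1 + 5×1 + 7×2 + 8×4 + 9×2 = 75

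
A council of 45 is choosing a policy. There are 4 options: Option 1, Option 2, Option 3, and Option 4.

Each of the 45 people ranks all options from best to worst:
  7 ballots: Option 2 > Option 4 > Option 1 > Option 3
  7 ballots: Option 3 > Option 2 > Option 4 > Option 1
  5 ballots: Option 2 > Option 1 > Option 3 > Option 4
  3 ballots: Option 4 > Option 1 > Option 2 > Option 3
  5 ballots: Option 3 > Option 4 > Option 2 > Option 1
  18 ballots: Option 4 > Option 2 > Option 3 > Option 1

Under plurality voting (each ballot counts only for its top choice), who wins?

Option 4

First-place votes: Option 1 0, Option 2 12, Option 3 12, Option 4 21.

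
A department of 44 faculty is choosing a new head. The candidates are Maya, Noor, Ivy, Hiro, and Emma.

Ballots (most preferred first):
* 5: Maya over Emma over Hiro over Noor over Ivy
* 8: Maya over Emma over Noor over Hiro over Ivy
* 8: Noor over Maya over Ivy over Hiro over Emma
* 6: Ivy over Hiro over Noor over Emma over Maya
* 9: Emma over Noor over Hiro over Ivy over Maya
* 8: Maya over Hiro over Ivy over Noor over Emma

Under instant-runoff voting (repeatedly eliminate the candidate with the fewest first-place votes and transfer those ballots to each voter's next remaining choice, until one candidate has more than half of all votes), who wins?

Round 1: Maya 21, Noor 8, Ivy 6, Hiro 0, Emma 9. Hiro eliminated.
Round 2: Maya 21, Noor 8, Ivy 6, Emma 9. Ivy eliminated.
Round 3: Maya 21, Noor 14, Emma 9. Emma eliminated.
Round 4: Maya 21, Noor 23. Noor has a majority (≥23).

Noor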